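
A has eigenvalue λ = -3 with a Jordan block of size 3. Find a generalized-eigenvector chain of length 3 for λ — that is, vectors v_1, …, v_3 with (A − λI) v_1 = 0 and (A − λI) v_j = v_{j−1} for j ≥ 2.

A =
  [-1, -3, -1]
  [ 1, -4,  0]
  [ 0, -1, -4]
A Jordan chain for λ = -3 of length 3:
v_1 = (1, 1, -1)ᵀ
v_2 = (2, 1, 0)ᵀ
v_3 = (1, 0, 0)ᵀ

Let N = A − (-3)·I. We want v_3 with N^3 v_3 = 0 but N^2 v_3 ≠ 0; then v_{j-1} := N · v_j for j = 3, …, 2.

Pick v_3 = (1, 0, 0)ᵀ.
Then v_2 = N · v_3 = (2, 1, 0)ᵀ.
Then v_1 = N · v_2 = (1, 1, -1)ᵀ.

Sanity check: (A − (-3)·I) v_1 = (0, 0, 0)ᵀ = 0. ✓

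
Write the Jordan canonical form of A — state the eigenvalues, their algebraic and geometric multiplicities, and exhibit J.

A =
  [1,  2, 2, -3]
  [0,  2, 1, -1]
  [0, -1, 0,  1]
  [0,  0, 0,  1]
J_2(1) ⊕ J_2(1)

The characteristic polynomial is
  det(x·I − A) = x^4 - 4*x^3 + 6*x^2 - 4*x + 1 = (x - 1)^4

Eigenvalues and multiplicities (the geometric multiplicity of λ is n − rank(A − λI), which equals the number of Jordan blocks for λ):
  λ = 1: algebraic multiplicity = 4, geometric multiplicity = 2

Determining the block sizes for each eigenvalue:
  λ = 1: with am = 4 and gm = 2, the partition is not yet determined (e.g. several partitions of 4 into 2 parts exist). Let N = A − (1)·I. Computing rank(N^1) = 2, rank(N^2) = 0; the number of blocks of size ≥ j is rank(N^{j−1}) − rank(N^j), giving [2, 2]. So we have 2 block(s) of size 2 → block sizes [2, 2]

Assembling the blocks gives a Jordan form
J =
  [1, 1, 0, 0]
  [0, 1, 0, 0]
  [0, 0, 1, 1]
  [0, 0, 0, 1]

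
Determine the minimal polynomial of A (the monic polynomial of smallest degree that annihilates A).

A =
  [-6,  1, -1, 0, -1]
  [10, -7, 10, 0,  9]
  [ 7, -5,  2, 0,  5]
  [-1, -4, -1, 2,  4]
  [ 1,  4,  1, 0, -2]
x^4 + 13*x^3 + 45*x^2 - 25*x - 250

The characteristic polynomial is χ_A(x) = (x - 2)^2*(x + 5)^3, so the eigenvalues are known. The minimal polynomial is
  m_A(x) = Π_λ (x − λ)^{k_λ}
where k_λ is the size of the *largest* Jordan block for λ (equivalently, the smallest k with (A − λI)^k v = 0 for every generalised eigenvector v of λ).

  λ = -5: largest Jordan block has size 3, contributing (x + 5)^3
  λ = 2: largest Jordan block has size 1, contributing (x − 2)

So m_A(x) = (x - 2)*(x + 5)^3 = x^4 + 13*x^3 + 45*x^2 - 25*x - 250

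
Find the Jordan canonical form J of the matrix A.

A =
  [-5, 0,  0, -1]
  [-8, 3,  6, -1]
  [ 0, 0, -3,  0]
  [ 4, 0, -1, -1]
J_3(-3) ⊕ J_1(3)

The characteristic polynomial is
  det(x·I − A) = x^4 + 6*x^3 - 54*x - 81 = (x - 3)*(x + 3)^3

Eigenvalues and multiplicities (the geometric multiplicity of λ is n − rank(A − λI), which equals the number of Jordan blocks for λ):
  λ = -3: algebraic multiplicity = 3, geometric multiplicity = 1
  λ = 3: algebraic multiplicity = 1, geometric multiplicity = 1

Determining the block sizes for each eigenvalue:
  λ = -3: one block (gm = 1), so the single block has size am = 3 → block sizes [3]
  λ = 3: one block (gm = 1), so the single block has size am = 1 → block sizes [1]

Assembling the blocks gives a Jordan form
J =
  [-3,  1,  0, 0]
  [ 0, -3,  1, 0]
  [ 0,  0, -3, 0]
  [ 0,  0,  0, 3]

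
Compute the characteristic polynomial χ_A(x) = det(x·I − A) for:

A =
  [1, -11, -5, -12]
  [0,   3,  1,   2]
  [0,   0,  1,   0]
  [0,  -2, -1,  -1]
x^4 - 4*x^3 + 6*x^2 - 4*x + 1

Expanding det(x·I − A) (e.g. by cofactor expansion or by noting that A is similar to its Jordan form J, which has the same characteristic polynomial as A) gives
  χ_A(x) = x^4 - 4*x^3 + 6*x^2 - 4*x + 1
which factors as (x - 1)^4. The eigenvalues (with algebraic multiplicities) are λ = 1 with multiplicity 4.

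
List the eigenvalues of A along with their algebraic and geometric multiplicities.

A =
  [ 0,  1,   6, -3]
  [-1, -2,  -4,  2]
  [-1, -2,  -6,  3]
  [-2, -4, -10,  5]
λ = -1: alg = 3, geom = 1; λ = 0: alg = 1, geom = 1

Step 1 — factor the characteristic polynomial to read off the algebraic multiplicities:
  χ_A(x) = x*(x + 1)^3

Step 2 — compute geometric multiplicities via the rank-nullity identity g(λ) = n − rank(A − λI):
  rank(A − (-1)·I) = 3, so dim ker(A − (-1)·I) = n − 3 = 1
  rank(A − (0)·I) = 3, so dim ker(A − (0)·I) = n − 3 = 1

Summary:
  λ = -1: algebraic multiplicity = 3, geometric multiplicity = 1
  λ = 0: algebraic multiplicity = 1, geometric multiplicity = 1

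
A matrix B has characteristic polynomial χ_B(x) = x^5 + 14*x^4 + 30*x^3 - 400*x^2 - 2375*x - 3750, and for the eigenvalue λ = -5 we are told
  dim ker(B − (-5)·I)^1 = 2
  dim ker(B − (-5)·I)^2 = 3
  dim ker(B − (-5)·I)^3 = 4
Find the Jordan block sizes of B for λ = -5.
Block sizes for λ = -5: [3, 1]

From the dimensions of kernels of powers, the number of Jordan blocks of size at least j is d_j − d_{j−1} where d_j = dim ker(N^j) (with d_0 = 0). Computing the differences gives [2, 1, 1].
The number of blocks of size exactly k is (#blocks of size ≥ k) − (#blocks of size ≥ k + 1), so the partition is: 1 block(s) of size 1, 1 block(s) of size 3.
In nonincreasing order the block sizes are [3, 1].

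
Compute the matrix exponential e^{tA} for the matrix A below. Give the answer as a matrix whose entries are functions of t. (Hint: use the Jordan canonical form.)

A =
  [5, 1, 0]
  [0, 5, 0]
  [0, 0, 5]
e^{tA} =
  [exp(5*t), t*exp(5*t), 0]
  [0, exp(5*t), 0]
  [0, 0, exp(5*t)]

Strategy: write A = P · J · P⁻¹ where J is a Jordan canonical form, so e^{tA} = P · e^{tJ} · P⁻¹, and e^{tJ} can be computed block-by-block.

A has Jordan form
J =
  [5, 1, 0]
  [0, 5, 0]
  [0, 0, 5]
(up to reordering of blocks).

Per-block formulas:
  For a 2×2 Jordan block J_2(5): exp(t · J_2(5)) = e^(5t)·(I + t·N), where N is the 2×2 nilpotent shift.
  For a 1×1 block at λ = 5: exp(t · [5]) = [e^(5t)].

After assembling e^{tJ} and conjugating by P, we get:

e^{tA} =
  [exp(5*t), t*exp(5*t), 0]
  [0, exp(5*t), 0]
  [0, 0, exp(5*t)]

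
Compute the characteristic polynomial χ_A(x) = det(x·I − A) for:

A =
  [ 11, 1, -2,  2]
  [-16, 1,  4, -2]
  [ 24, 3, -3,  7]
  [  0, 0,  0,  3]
x^4 - 12*x^3 + 54*x^2 - 108*x + 81

Expanding det(x·I − A) (e.g. by cofactor expansion or by noting that A is similar to its Jordan form J, which has the same characteristic polynomial as A) gives
  χ_A(x) = x^4 - 12*x^3 + 54*x^2 - 108*x + 81
which factors as (x - 3)^4. The eigenvalues (with algebraic multiplicities) are λ = 3 with multiplicity 4.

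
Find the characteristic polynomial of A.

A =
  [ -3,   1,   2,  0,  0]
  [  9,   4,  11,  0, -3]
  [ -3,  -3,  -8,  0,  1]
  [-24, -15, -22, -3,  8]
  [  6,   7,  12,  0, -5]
x^5 + 15*x^4 + 90*x^3 + 270*x^2 + 405*x + 243

Expanding det(x·I − A) (e.g. by cofactor expansion or by noting that A is similar to its Jordan form J, which has the same characteristic polynomial as A) gives
  χ_A(x) = x^5 + 15*x^4 + 90*x^3 + 270*x^2 + 405*x + 243
which factors as (x + 3)^5. The eigenvalues (with algebraic multiplicities) are λ = -3 with multiplicity 5.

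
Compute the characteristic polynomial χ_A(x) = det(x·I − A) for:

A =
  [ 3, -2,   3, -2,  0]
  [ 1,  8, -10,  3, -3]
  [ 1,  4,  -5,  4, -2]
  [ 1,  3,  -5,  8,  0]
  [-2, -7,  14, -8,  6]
x^5 - 20*x^4 + 160*x^3 - 640*x^2 + 1280*x - 1024

Expanding det(x·I − A) (e.g. by cofactor expansion or by noting that A is similar to its Jordan form J, which has the same characteristic polynomial as A) gives
  χ_A(x) = x^5 - 20*x^4 + 160*x^3 - 640*x^2 + 1280*x - 1024
which factors as (x - 4)^5. The eigenvalues (with algebraic multiplicities) are λ = 4 with multiplicity 5.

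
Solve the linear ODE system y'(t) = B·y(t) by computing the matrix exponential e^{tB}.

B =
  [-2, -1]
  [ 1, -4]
e^{tB} =
  [t*exp(-3*t) + exp(-3*t), -t*exp(-3*t)]
  [t*exp(-3*t), -t*exp(-3*t) + exp(-3*t)]

Strategy: write B = P · J · P⁻¹ where J is a Jordan canonical form, so e^{tB} = P · e^{tJ} · P⁻¹, and e^{tJ} can be computed block-by-block.

B has Jordan form
J =
  [-3,  1]
  [ 0, -3]
(up to reordering of blocks).

Per-block formulas:
  For a 2×2 Jordan block J_2(-3): exp(t · J_2(-3)) = e^(-3t)·(I + t·N), where N is the 2×2 nilpotent shift.

After assembling e^{tJ} and conjugating by P, we get:

e^{tB} =
  [t*exp(-3*t) + exp(-3*t), -t*exp(-3*t)]
  [t*exp(-3*t), -t*exp(-3*t) + exp(-3*t)]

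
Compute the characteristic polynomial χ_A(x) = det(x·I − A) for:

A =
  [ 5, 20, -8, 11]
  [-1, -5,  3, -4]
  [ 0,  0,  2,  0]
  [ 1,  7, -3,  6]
x^4 - 8*x^3 + 24*x^2 - 32*x + 16

Expanding det(x·I − A) (e.g. by cofactor expansion or by noting that A is similar to its Jordan form J, which has the same characteristic polynomial as A) gives
  χ_A(x) = x^4 - 8*x^3 + 24*x^2 - 32*x + 16
which factors as (x - 2)^4. The eigenvalues (with algebraic multiplicities) are λ = 2 with multiplicity 4.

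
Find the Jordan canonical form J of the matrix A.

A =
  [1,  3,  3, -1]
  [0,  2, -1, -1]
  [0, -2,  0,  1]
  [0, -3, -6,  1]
J_3(1) ⊕ J_1(1)

The characteristic polynomial is
  det(x·I − A) = x^4 - 4*x^3 + 6*x^2 - 4*x + 1 = (x - 1)^4

Eigenvalues and multiplicities (the geometric multiplicity of λ is n − rank(A − λI), which equals the number of Jordan blocks for λ):
  λ = 1: algebraic multiplicity = 4, geometric multiplicity = 2

Determining the block sizes for each eigenvalue:
  λ = 1: with am = 4 and gm = 2, the partition is not yet determined (e.g. several partitions of 4 into 2 parts exist). Let N = A − (1)·I. Computing rank(N^1) = 2, rank(N^2) = 1, rank(N^3) = 0; the number of blocks of size ≥ j is rank(N^{j−1}) − rank(N^j), giving [2, 1, 1]. So we have 1 block(s) of size 3, 1 block(s) of size 1 → block sizes [3, 1]

Assembling the blocks gives a Jordan form
J =
  [1, 1, 0, 0]
  [0, 1, 1, 0]
  [0, 0, 1, 0]
  [0, 0, 0, 1]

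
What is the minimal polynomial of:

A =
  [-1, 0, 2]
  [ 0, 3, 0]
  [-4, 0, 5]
x^2 - 4*x + 3

The characteristic polynomial is χ_A(x) = (x - 3)^2*(x - 1), so the eigenvalues are known. The minimal polynomial is
  m_A(x) = Π_λ (x − λ)^{k_λ}
where k_λ is the size of the *largest* Jordan block for λ (equivalently, the smallest k with (A − λI)^k v = 0 for every generalised eigenvector v of λ).

  λ = 1: largest Jordan block has size 1, contributing (x − 1)
  λ = 3: largest Jordan block has size 1, contributing (x − 3)

So m_A(x) = (x - 3)*(x - 1) = x^2 - 4*x + 3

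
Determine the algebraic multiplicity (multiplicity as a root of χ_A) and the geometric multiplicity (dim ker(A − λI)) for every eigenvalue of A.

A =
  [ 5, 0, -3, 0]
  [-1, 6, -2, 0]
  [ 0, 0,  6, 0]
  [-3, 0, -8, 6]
λ = 5: alg = 1, geom = 1; λ = 6: alg = 3, geom = 2

Step 1 — factor the characteristic polynomial to read off the algebraic multiplicities:
  χ_A(x) = (x - 6)^3*(x - 5)

Step 2 — compute geometric multiplicities via the rank-nullity identity g(λ) = n − rank(A − λI):
  rank(A − (5)·I) = 3, so dim ker(A − (5)·I) = n − 3 = 1
  rank(A − (6)·I) = 2, so dim ker(A − (6)·I) = n − 2 = 2

Summary:
  λ = 5: algebraic multiplicity = 1, geometric multiplicity = 1
  λ = 6: algebraic multiplicity = 3, geometric multiplicity = 2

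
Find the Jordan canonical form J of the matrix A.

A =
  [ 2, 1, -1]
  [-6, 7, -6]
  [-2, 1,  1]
J_2(3) ⊕ J_1(4)

The characteristic polynomial is
  det(x·I − A) = x^3 - 10*x^2 + 33*x - 36 = (x - 4)*(x - 3)^2

Eigenvalues and multiplicities (the geometric multiplicity of λ is n − rank(A − λI), which equals the number of Jordan blocks for λ):
  λ = 3: algebraic multiplicity = 2, geometric multiplicity = 1
  λ = 4: algebraic multiplicity = 1, geometric multiplicity = 1

Determining the block sizes for each eigenvalue:
  λ = 3: one block (gm = 1), so the single block has size am = 2 → block sizes [2]
  λ = 4: one block (gm = 1), so the single block has size am = 1 → block sizes [1]

Assembling the blocks gives a Jordan form
J =
  [3, 1, 0]
  [0, 3, 0]
  [0, 0, 4]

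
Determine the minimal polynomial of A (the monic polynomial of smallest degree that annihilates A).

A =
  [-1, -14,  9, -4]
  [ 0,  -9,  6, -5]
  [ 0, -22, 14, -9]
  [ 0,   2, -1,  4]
x^4 - 8*x^3 + 18*x^2 - 27

The characteristic polynomial is χ_A(x) = (x - 3)^3*(x + 1), so the eigenvalues are known. The minimal polynomial is
  m_A(x) = Π_λ (x − λ)^{k_λ}
where k_λ is the size of the *largest* Jordan block for λ (equivalently, the smallest k with (A − λI)^k v = 0 for every generalised eigenvector v of λ).

  λ = -1: largest Jordan block has size 1, contributing (x + 1)
  λ = 3: largest Jordan block has size 3, contributing (x − 3)^3

So m_A(x) = (x - 3)^3*(x + 1) = x^4 - 8*x^3 + 18*x^2 - 27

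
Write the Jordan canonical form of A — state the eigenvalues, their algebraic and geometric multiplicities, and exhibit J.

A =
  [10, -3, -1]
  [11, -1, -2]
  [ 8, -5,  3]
J_3(4)

The characteristic polynomial is
  det(x·I − A) = x^3 - 12*x^2 + 48*x - 64 = (x - 4)^3

Eigenvalues and multiplicities (the geometric multiplicity of λ is n − rank(A − λI), which equals the number of Jordan blocks for λ):
  λ = 4: algebraic multiplicity = 3, geometric multiplicity = 1

Determining the block sizes for each eigenvalue:
  λ = 4: one block (gm = 1), so the single block has size am = 3 → block sizes [3]

Assembling the blocks gives a Jordan form
J =
  [4, 1, 0]
  [0, 4, 1]
  [0, 0, 4]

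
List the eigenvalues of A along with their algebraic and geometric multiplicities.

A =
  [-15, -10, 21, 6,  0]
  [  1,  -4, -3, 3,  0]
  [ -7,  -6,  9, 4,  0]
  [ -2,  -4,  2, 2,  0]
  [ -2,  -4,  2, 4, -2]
λ = -2: alg = 5, geom = 3

Step 1 — factor the characteristic polynomial to read off the algebraic multiplicities:
  χ_A(x) = (x + 2)^5

Step 2 — compute geometric multiplicities via the rank-nullity identity g(λ) = n − rank(A − λI):
  rank(A − (-2)·I) = 2, so dim ker(A − (-2)·I) = n − 2 = 3

Summary:
  λ = -2: algebraic multiplicity = 5, geometric multiplicity = 3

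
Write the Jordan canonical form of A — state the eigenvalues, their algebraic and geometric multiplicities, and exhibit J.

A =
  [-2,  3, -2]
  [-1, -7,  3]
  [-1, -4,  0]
J_3(-3)

The characteristic polynomial is
  det(x·I − A) = x^3 + 9*x^2 + 27*x + 27 = (x + 3)^3

Eigenvalues and multiplicities (the geometric multiplicity of λ is n − rank(A − λI), which equals the number of Jordan blocks for λ):
  λ = -3: algebraic multiplicity = 3, geometric multiplicity = 1

Determining the block sizes for each eigenvalue:
  λ = -3: one block (gm = 1), so the single block has size am = 3 → block sizes [3]

Assembling the blocks gives a Jordan form
J =
  [-3,  1,  0]
  [ 0, -3,  1]
  [ 0,  0, -3]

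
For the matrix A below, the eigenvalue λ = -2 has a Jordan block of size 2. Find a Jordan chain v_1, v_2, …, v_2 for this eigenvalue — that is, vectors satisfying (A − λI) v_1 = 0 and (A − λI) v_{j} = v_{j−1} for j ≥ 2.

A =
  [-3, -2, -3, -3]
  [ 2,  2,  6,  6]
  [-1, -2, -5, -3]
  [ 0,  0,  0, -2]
A Jordan chain for λ = -2 of length 2:
v_1 = (-1, 2, -1, 0)ᵀ
v_2 = (1, 0, 0, 0)ᵀ

Let N = A − (-2)·I. We want v_2 with N^2 v_2 = 0 but N^1 v_2 ≠ 0; then v_{j-1} := N · v_j for j = 2, …, 2.

Pick v_2 = (1, 0, 0, 0)ᵀ.
Then v_1 = N · v_2 = (-1, 2, -1, 0)ᵀ.

Sanity check: (A − (-2)·I) v_1 = (0, 0, 0, 0)ᵀ = 0. ✓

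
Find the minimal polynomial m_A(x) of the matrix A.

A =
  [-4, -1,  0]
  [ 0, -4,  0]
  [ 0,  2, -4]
x^2 + 8*x + 16

The characteristic polynomial is χ_A(x) = (x + 4)^3, so the eigenvalues are known. The minimal polynomial is
  m_A(x) = Π_λ (x − λ)^{k_λ}
where k_λ is the size of the *largest* Jordan block for λ (equivalently, the smallest k with (A − λI)^k v = 0 for every generalised eigenvector v of λ).

  λ = -4: largest Jordan block has size 2, contributing (x + 4)^2

So m_A(x) = (x + 4)^2 = x^2 + 8*x + 16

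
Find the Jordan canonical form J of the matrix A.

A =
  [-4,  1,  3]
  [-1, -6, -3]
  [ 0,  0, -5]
J_2(-5) ⊕ J_1(-5)

The characteristic polynomial is
  det(x·I − A) = x^3 + 15*x^2 + 75*x + 125 = (x + 5)^3

Eigenvalues and multiplicities (the geometric multiplicity of λ is n − rank(A − λI), which equals the number of Jordan blocks for λ):
  λ = -5: algebraic multiplicity = 3, geometric multiplicity = 2

Determining the block sizes for each eigenvalue:
  λ = -5: 2 blocks summing to 3 forces exactly one block of size 2 and the rest size 1 → block sizes [2, 1]

Assembling the blocks gives a Jordan form
J =
  [-5,  1,  0]
  [ 0, -5,  0]
  [ 0,  0, -5]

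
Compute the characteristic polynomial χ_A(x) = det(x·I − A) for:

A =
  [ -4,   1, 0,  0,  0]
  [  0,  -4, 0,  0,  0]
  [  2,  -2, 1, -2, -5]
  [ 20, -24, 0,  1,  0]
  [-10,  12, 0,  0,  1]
x^5 + 5*x^4 - 5*x^3 - 25*x^2 + 40*x - 16

Expanding det(x·I − A) (e.g. by cofactor expansion or by noting that A is similar to its Jordan form J, which has the same characteristic polynomial as A) gives
  χ_A(x) = x^5 + 5*x^4 - 5*x^3 - 25*x^2 + 40*x - 16
which factors as (x - 1)^3*(x + 4)^2. The eigenvalues (with algebraic multiplicities) are λ = -4 with multiplicity 2, λ = 1 with multiplicity 3.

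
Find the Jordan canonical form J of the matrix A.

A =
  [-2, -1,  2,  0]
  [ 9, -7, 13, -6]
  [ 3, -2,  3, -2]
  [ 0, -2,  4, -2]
J_3(-2) ⊕ J_1(-2)

The characteristic polynomial is
  det(x·I − A) = x^4 + 8*x^3 + 24*x^2 + 32*x + 16 = (x + 2)^4

Eigenvalues and multiplicities (the geometric multiplicity of λ is n − rank(A − λI), which equals the number of Jordan blocks for λ):
  λ = -2: algebraic multiplicity = 4, geometric multiplicity = 2

Determining the block sizes for each eigenvalue:
  λ = -2: with am = 4 and gm = 2, the partition is not yet determined (e.g. several partitions of 4 into 2 parts exist). Let N = A − (-2)·I. Computing rank(N^1) = 2, rank(N^2) = 1, rank(N^3) = 0; the number of blocks of size ≥ j is rank(N^{j−1}) − rank(N^j), giving [2, 1, 1]. So we have 1 block(s) of size 3, 1 block(s) of size 1 → block sizes [3, 1]

Assembling the blocks gives a Jordan form
J =
  [-2,  1,  0,  0]
  [ 0, -2,  1,  0]
  [ 0,  0, -2,  0]
  [ 0,  0,  0, -2]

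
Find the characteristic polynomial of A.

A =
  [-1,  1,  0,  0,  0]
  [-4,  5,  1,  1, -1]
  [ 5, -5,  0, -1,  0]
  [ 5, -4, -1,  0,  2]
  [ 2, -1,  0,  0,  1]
x^5 - 5*x^4 + 10*x^3 - 10*x^2 + 5*x - 1

Expanding det(x·I − A) (e.g. by cofactor expansion or by noting that A is similar to its Jordan form J, which has the same characteristic polynomial as A) gives
  χ_A(x) = x^5 - 5*x^4 + 10*x^3 - 10*x^2 + 5*x - 1
which factors as (x - 1)^5. The eigenvalues (with algebraic multiplicities) are λ = 1 with multiplicity 5.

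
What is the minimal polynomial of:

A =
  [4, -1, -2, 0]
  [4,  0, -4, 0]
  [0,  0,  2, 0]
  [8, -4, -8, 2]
x^2 - 4*x + 4

The characteristic polynomial is χ_A(x) = (x - 2)^4, so the eigenvalues are known. The minimal polynomial is
  m_A(x) = Π_λ (x − λ)^{k_λ}
where k_λ is the size of the *largest* Jordan block for λ (equivalently, the smallest k with (A − λI)^k v = 0 for every generalised eigenvector v of λ).

  λ = 2: largest Jordan block has size 2, contributing (x − 2)^2

So m_A(x) = (x - 2)^2 = x^2 - 4*x + 4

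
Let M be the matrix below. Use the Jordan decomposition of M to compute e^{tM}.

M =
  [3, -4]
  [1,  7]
e^{tM} =
  [-2*t*exp(5*t) + exp(5*t), -4*t*exp(5*t)]
  [t*exp(5*t), 2*t*exp(5*t) + exp(5*t)]

Strategy: write M = P · J · P⁻¹ where J is a Jordan canonical form, so e^{tM} = P · e^{tJ} · P⁻¹, and e^{tJ} can be computed block-by-block.

M has Jordan form
J =
  [5, 1]
  [0, 5]
(up to reordering of blocks).

Per-block formulas:
  For a 2×2 Jordan block J_2(5): exp(t · J_2(5)) = e^(5t)·(I + t·N), where N is the 2×2 nilpotent shift.

After assembling e^{tJ} and conjugating by P, we get:

e^{tM} =
  [-2*t*exp(5*t) + exp(5*t), -4*t*exp(5*t)]
  [t*exp(5*t), 2*t*exp(5*t) + exp(5*t)]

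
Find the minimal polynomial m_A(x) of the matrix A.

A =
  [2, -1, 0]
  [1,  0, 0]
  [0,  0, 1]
x^2 - 2*x + 1

The characteristic polynomial is χ_A(x) = (x - 1)^3, so the eigenvalues are known. The minimal polynomial is
  m_A(x) = Π_λ (x − λ)^{k_λ}
where k_λ is the size of the *largest* Jordan block for λ (equivalently, the smallest k with (A − λI)^k v = 0 for every generalised eigenvector v of λ).

  λ = 1: largest Jordan block has size 2, contributing (x − 1)^2

So m_A(x) = (x - 1)^2 = x^2 - 2*x + 1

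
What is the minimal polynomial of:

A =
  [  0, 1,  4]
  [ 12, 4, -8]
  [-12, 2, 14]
x^2 - 12*x + 36

The characteristic polynomial is χ_A(x) = (x - 6)^3, so the eigenvalues are known. The minimal polynomial is
  m_A(x) = Π_λ (x − λ)^{k_λ}
where k_λ is the size of the *largest* Jordan block for λ (equivalently, the smallest k with (A − λI)^k v = 0 for every generalised eigenvector v of λ).

  λ = 6: largest Jordan block has size 2, contributing (x − 6)^2

So m_A(x) = (x - 6)^2 = x^2 - 12*x + 36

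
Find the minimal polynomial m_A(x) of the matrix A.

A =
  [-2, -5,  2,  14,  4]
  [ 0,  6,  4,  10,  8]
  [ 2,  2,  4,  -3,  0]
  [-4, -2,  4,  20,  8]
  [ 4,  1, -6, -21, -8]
x^2 - 8*x + 16

The characteristic polynomial is χ_A(x) = (x - 4)^5, so the eigenvalues are known. The minimal polynomial is
  m_A(x) = Π_λ (x − λ)^{k_λ}
where k_λ is the size of the *largest* Jordan block for λ (equivalently, the smallest k with (A − λI)^k v = 0 for every generalised eigenvector v of λ).

  λ = 4: largest Jordan block has size 2, contributing (x − 4)^2

So m_A(x) = (x - 4)^2 = x^2 - 8*x + 16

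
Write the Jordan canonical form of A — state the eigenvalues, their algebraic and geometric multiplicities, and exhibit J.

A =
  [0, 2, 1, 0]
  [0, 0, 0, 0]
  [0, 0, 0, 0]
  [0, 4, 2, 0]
J_2(0) ⊕ J_1(0) ⊕ J_1(0)

The characteristic polynomial is
  det(x·I − A) = x^4

Eigenvalues and multiplicities (the geometric multiplicity of λ is n − rank(A − λI), which equals the number of Jordan blocks for λ):
  λ = 0: algebraic multiplicity = 4, geometric multiplicity = 3

Determining the block sizes for each eigenvalue:
  λ = 0: 3 blocks summing to 4 forces exactly one block of size 2 and the rest size 1 → block sizes [2, 1, 1]

Assembling the blocks gives a Jordan form
J =
  [0, 1, 0, 0]
  [0, 0, 0, 0]
  [0, 0, 0, 0]
  [0, 0, 0, 0]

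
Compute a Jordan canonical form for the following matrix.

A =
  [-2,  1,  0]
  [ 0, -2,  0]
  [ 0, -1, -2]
J_2(-2) ⊕ J_1(-2)

The characteristic polynomial is
  det(x·I − A) = x^3 + 6*x^2 + 12*x + 8 = (x + 2)^3

Eigenvalues and multiplicities (the geometric multiplicity of λ is n − rank(A − λI), which equals the number of Jordan blocks for λ):
  λ = -2: algebraic multiplicity = 3, geometric multiplicity = 2

Determining the block sizes for each eigenvalue:
  λ = -2: 2 blocks summing to 3 forces exactly one block of size 2 and the rest size 1 → block sizes [2, 1]

Assembling the blocks gives a Jordan form
J =
  [-2,  1,  0]
  [ 0, -2,  0]
  [ 0,  0, -2]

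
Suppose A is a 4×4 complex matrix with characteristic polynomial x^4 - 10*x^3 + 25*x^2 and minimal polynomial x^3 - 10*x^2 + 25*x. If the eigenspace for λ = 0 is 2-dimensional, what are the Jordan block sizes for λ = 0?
Block sizes for λ = 0: [1, 1]

Step 1 — from the characteristic polynomial, algebraic multiplicity of λ = 0 is 2. From dim ker(A − (0)·I) = 2, there are exactly 2 Jordan blocks for λ = 0.
Step 2 — from the minimal polynomial, the factor (x − 0) tells us the largest block for λ = 0 has size 1.
Step 3 — with total size 2, 2 blocks, and largest block 1, the block sizes (in nonincreasing order) are [1, 1].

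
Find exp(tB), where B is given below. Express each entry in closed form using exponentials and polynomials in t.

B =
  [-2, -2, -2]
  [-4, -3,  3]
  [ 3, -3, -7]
e^{tB} =
  [3*t^2*exp(-4*t) + 2*t*exp(-4*t) + exp(-4*t), -2*t*exp(-4*t), -2*t^2*exp(-4*t) - 2*t*exp(-4*t)]
  [-3*t^2*exp(-4*t)/2 - 4*t*exp(-4*t), t*exp(-4*t) + exp(-4*t), t^2*exp(-4*t) + 3*t*exp(-4*t)]
  [9*t^2*exp(-4*t)/2 + 3*t*exp(-4*t), -3*t*exp(-4*t), -3*t^2*exp(-4*t) - 3*t*exp(-4*t) + exp(-4*t)]

Strategy: write B = P · J · P⁻¹ where J is a Jordan canonical form, so e^{tB} = P · e^{tJ} · P⁻¹, and e^{tJ} can be computed block-by-block.

B has Jordan form
J =
  [-4,  1,  0]
  [ 0, -4,  1]
  [ 0,  0, -4]
(up to reordering of blocks).

Per-block formulas:
  For a 3×3 Jordan block J_3(-4): exp(t · J_3(-4)) = e^(-4t)·(I + t·N + (t^2/2)·N^2), where N is the 3×3 nilpotent shift.

After assembling e^{tJ} and conjugating by P, we get:

e^{tB} =
  [3*t^2*exp(-4*t) + 2*t*exp(-4*t) + exp(-4*t), -2*t*exp(-4*t), -2*t^2*exp(-4*t) - 2*t*exp(-4*t)]
  [-3*t^2*exp(-4*t)/2 - 4*t*exp(-4*t), t*exp(-4*t) + exp(-4*t), t^2*exp(-4*t) + 3*t*exp(-4*t)]
  [9*t^2*exp(-4*t)/2 + 3*t*exp(-4*t), -3*t*exp(-4*t), -3*t^2*exp(-4*t) - 3*t*exp(-4*t) + exp(-4*t)]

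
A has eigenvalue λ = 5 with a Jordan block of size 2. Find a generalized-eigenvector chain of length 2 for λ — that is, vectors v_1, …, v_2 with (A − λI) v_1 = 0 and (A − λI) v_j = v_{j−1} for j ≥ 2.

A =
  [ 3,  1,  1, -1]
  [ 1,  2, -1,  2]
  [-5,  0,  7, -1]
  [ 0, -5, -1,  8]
A Jordan chain for λ = 5 of length 2:
v_1 = (-2, 1, -5, 0)ᵀ
v_2 = (1, 0, 0, 0)ᵀ

Let N = A − (5)·I. We want v_2 with N^2 v_2 = 0 but N^1 v_2 ≠ 0; then v_{j-1} := N · v_j for j = 2, …, 2.

Pick v_2 = (1, 0, 0, 0)ᵀ.
Then v_1 = N · v_2 = (-2, 1, -5, 0)ᵀ.

Sanity check: (A − (5)·I) v_1 = (0, 0, 0, 0)ᵀ = 0. ✓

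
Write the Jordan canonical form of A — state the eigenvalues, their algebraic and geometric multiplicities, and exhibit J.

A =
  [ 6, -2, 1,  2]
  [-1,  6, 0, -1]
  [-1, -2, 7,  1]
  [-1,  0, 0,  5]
J_3(6) ⊕ J_1(6)

The characteristic polynomial is
  det(x·I − A) = x^4 - 24*x^3 + 216*x^2 - 864*x + 1296 = (x - 6)^4

Eigenvalues and multiplicities (the geometric multiplicity of λ is n − rank(A − λI), which equals the number of Jordan blocks for λ):
  λ = 6: algebraic multiplicity = 4, geometric multiplicity = 2

Determining the block sizes for each eigenvalue:
  λ = 6: with am = 4 and gm = 2, the partition is not yet determined (e.g. several partitions of 4 into 2 parts exist). Let N = A − (6)·I. Computing rank(N^1) = 2, rank(N^2) = 1, rank(N^3) = 0; the number of blocks of size ≥ j is rank(N^{j−1}) − rank(N^j), giving [2, 1, 1]. So we have 1 block(s) of size 3, 1 block(s) of size 1 → block sizes [3, 1]

Assembling the blocks gives a Jordan form
J =
  [6, 1, 0, 0]
  [0, 6, 1, 0]
  [0, 0, 6, 0]
  [0, 0, 0, 6]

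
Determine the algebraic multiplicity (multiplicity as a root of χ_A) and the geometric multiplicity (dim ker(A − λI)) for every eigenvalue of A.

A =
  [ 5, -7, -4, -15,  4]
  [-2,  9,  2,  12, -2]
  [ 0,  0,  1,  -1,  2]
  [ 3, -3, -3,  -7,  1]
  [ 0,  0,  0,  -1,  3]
λ = 1: alg = 3, geom = 2; λ = 4: alg = 2, geom = 1

Step 1 — factor the characteristic polynomial to read off the algebraic multiplicities:
  χ_A(x) = (x - 4)^2*(x - 1)^3

Step 2 — compute geometric multiplicities via the rank-nullity identity g(λ) = n − rank(A − λI):
  rank(A − (1)·I) = 3, so dim ker(A − (1)·I) = n − 3 = 2
  rank(A − (4)·I) = 4, so dim ker(A − (4)·I) = n − 4 = 1

Summary:
  λ = 1: algebraic multiplicity = 3, geometric multiplicity = 2
  λ = 4: algebraic multiplicity = 2, geometric multiplicity = 1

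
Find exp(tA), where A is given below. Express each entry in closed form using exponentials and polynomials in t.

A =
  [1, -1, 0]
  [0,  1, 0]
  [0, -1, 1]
e^{tA} =
  [exp(t), -t*exp(t), 0]
  [0, exp(t), 0]
  [0, -t*exp(t), exp(t)]

Strategy: write A = P · J · P⁻¹ where J is a Jordan canonical form, so e^{tA} = P · e^{tJ} · P⁻¹, and e^{tJ} can be computed block-by-block.

A has Jordan form
J =
  [1, 1, 0]
  [0, 1, 0]
  [0, 0, 1]
(up to reordering of blocks).

Per-block formulas:
  For a 1×1 block at λ = 1: exp(t · [1]) = [e^(1t)].
  For a 2×2 Jordan block J_2(1): exp(t · J_2(1)) = e^(1t)·(I + t·N), where N is the 2×2 nilpotent shift.

After assembling e^{tJ} and conjugating by P, we get:

e^{tA} =
  [exp(t), -t*exp(t), 0]
  [0, exp(t), 0]
  [0, -t*exp(t), exp(t)]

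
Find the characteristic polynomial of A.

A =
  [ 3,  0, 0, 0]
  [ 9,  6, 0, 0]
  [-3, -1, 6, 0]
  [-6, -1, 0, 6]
x^4 - 21*x^3 + 162*x^2 - 540*x + 648

Expanding det(x·I − A) (e.g. by cofactor expansion or by noting that A is similar to its Jordan form J, which has the same characteristic polynomial as A) gives
  χ_A(x) = x^4 - 21*x^3 + 162*x^2 - 540*x + 648
which factors as (x - 6)^3*(x - 3). The eigenvalues (with algebraic multiplicities) are λ = 3 with multiplicity 1, λ = 6 with multiplicity 3.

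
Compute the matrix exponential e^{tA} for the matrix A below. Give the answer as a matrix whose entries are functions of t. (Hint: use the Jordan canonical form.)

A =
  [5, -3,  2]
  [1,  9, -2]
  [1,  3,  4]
e^{tA} =
  [-t*exp(6*t) + exp(6*t), -3*t*exp(6*t), 2*t*exp(6*t)]
  [t*exp(6*t), 3*t*exp(6*t) + exp(6*t), -2*t*exp(6*t)]
  [t*exp(6*t), 3*t*exp(6*t), -2*t*exp(6*t) + exp(6*t)]

Strategy: write A = P · J · P⁻¹ where J is a Jordan canonical form, so e^{tA} = P · e^{tJ} · P⁻¹, and e^{tJ} can be computed block-by-block.

A has Jordan form
J =
  [6, 1, 0]
  [0, 6, 0]
  [0, 0, 6]
(up to reordering of blocks).

Per-block formulas:
  For a 1×1 block at λ = 6: exp(t · [6]) = [e^(6t)].
  For a 2×2 Jordan block J_2(6): exp(t · J_2(6)) = e^(6t)·(I + t·N), where N is the 2×2 nilpotent shift.

After assembling e^{tJ} and conjugating by P, we get:

e^{tA} =
  [-t*exp(6*t) + exp(6*t), -3*t*exp(6*t), 2*t*exp(6*t)]
  [t*exp(6*t), 3*t*exp(6*t) + exp(6*t), -2*t*exp(6*t)]
  [t*exp(6*t), 3*t*exp(6*t), -2*t*exp(6*t) + exp(6*t)]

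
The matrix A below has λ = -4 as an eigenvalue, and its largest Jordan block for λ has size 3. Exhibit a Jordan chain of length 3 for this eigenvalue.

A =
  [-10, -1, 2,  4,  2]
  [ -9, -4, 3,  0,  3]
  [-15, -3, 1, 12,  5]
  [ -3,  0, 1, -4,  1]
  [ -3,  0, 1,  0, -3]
A Jordan chain for λ = -4 of length 3:
v_1 = (-3, 0, -9, 0, 0)ᵀ
v_2 = (-6, -9, -15, -3, -3)ᵀ
v_3 = (1, 0, 0, 0, 0)ᵀ

Let N = A − (-4)·I. We want v_3 with N^3 v_3 = 0 but N^2 v_3 ≠ 0; then v_{j-1} := N · v_j for j = 3, …, 2.

Pick v_3 = (1, 0, 0, 0, 0)ᵀ.
Then v_2 = N · v_3 = (-6, -9, -15, -3, -3)ᵀ.
Then v_1 = N · v_2 = (-3, 0, -9, 0, 0)ᵀ.

Sanity check: (A − (-4)·I) v_1 = (0, 0, 0, 0, 0)ᵀ = 0. ✓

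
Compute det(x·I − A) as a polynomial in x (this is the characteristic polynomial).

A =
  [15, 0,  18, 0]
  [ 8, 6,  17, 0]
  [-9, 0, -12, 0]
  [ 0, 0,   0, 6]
x^4 - 15*x^3 + 54*x^2 + 108*x - 648

Expanding det(x·I − A) (e.g. by cofactor expansion or by noting that A is similar to its Jordan form J, which has the same characteristic polynomial as A) gives
  χ_A(x) = x^4 - 15*x^3 + 54*x^2 + 108*x - 648
which factors as (x - 6)^3*(x + 3). The eigenvalues (with algebraic multiplicities) are λ = -3 with multiplicity 1, λ = 6 with multiplicity 3.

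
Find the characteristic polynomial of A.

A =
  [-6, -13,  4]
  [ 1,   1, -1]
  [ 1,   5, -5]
x^3 + 10*x^2 + 33*x + 36

Expanding det(x·I − A) (e.g. by cofactor expansion or by noting that A is similar to its Jordan form J, which has the same characteristic polynomial as A) gives
  χ_A(x) = x^3 + 10*x^2 + 33*x + 36
which factors as (x + 3)^2*(x + 4). The eigenvalues (with algebraic multiplicities) are λ = -4 with multiplicity 1, λ = -3 with multiplicity 2.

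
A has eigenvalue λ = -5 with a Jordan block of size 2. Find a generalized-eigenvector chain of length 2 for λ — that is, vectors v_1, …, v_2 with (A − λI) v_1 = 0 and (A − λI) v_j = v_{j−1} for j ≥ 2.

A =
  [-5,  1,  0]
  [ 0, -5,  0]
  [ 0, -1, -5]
A Jordan chain for λ = -5 of length 2:
v_1 = (1, 0, -1)ᵀ
v_2 = (0, 1, 0)ᵀ

Let N = A − (-5)·I. We want v_2 with N^2 v_2 = 0 but N^1 v_2 ≠ 0; then v_{j-1} := N · v_j for j = 2, …, 2.

Pick v_2 = (0, 1, 0)ᵀ.
Then v_1 = N · v_2 = (1, 0, -1)ᵀ.

Sanity check: (A − (-5)·I) v_1 = (0, 0, 0)ᵀ = 0. ✓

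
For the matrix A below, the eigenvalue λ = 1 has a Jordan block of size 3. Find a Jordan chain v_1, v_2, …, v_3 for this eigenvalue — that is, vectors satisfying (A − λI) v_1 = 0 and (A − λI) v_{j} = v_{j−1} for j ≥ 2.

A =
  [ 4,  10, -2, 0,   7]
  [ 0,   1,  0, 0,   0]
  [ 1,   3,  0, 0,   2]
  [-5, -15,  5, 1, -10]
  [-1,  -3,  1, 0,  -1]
A Jordan chain for λ = 1 of length 3:
v_1 = (3, 0, 1, -5, -1)ᵀ
v_2 = (10, 0, 3, -15, -3)ᵀ
v_3 = (0, 1, 0, 0, 0)ᵀ

Let N = A − (1)·I. We want v_3 with N^3 v_3 = 0 but N^2 v_3 ≠ 0; then v_{j-1} := N · v_j for j = 3, …, 2.

Pick v_3 = (0, 1, 0, 0, 0)ᵀ.
Then v_2 = N · v_3 = (10, 0, 3, -15, -3)ᵀ.
Then v_1 = N · v_2 = (3, 0, 1, -5, -1)ᵀ.

Sanity check: (A − (1)·I) v_1 = (0, 0, 0, 0, 0)ᵀ = 0. ✓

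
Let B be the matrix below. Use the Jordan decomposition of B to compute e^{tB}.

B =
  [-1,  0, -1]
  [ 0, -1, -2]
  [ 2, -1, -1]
e^{tB} =
  [-t^2*exp(-t) + exp(-t), t^2*exp(-t)/2, -t*exp(-t)]
  [-2*t^2*exp(-t), t^2*exp(-t) + exp(-t), -2*t*exp(-t)]
  [2*t*exp(-t), -t*exp(-t), exp(-t)]

Strategy: write B = P · J · P⁻¹ where J is a Jordan canonical form, so e^{tB} = P · e^{tJ} · P⁻¹, and e^{tJ} can be computed block-by-block.

B has Jordan form
J =
  [-1,  1,  0]
  [ 0, -1,  1]
  [ 0,  0, -1]
(up to reordering of blocks).

Per-block formulas:
  For a 3×3 Jordan block J_3(-1): exp(t · J_3(-1)) = e^(-1t)·(I + t·N + (t^2/2)·N^2), where N is the 3×3 nilpotent shift.

After assembling e^{tJ} and conjugating by P, we get:

e^{tB} =
  [-t^2*exp(-t) + exp(-t), t^2*exp(-t)/2, -t*exp(-t)]
  [-2*t^2*exp(-t), t^2*exp(-t) + exp(-t), -2*t*exp(-t)]
  [2*t*exp(-t), -t*exp(-t), exp(-t)]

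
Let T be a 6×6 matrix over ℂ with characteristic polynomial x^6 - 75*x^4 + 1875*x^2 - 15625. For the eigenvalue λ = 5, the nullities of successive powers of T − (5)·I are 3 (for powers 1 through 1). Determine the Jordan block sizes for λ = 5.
Block sizes for λ = 5: [1, 1, 1]

From the dimensions of kernels of powers, the number of Jordan blocks of size at least j is d_j − d_{j−1} where d_j = dim ker(N^j) (with d_0 = 0). Computing the differences gives [3].
The number of blocks of size exactly k is (#blocks of size ≥ k) − (#blocks of size ≥ k + 1), so the partition is: 3 block(s) of size 1.
In nonincreasing order the block sizes are [1, 1, 1].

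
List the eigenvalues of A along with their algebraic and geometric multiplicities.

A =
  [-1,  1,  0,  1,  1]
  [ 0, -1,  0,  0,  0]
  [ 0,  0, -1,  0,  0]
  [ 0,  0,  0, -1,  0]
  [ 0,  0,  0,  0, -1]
λ = -1: alg = 5, geom = 4

Step 1 — factor the characteristic polynomial to read off the algebraic multiplicities:
  χ_A(x) = (x + 1)^5

Step 2 — compute geometric multiplicities via the rank-nullity identity g(λ) = n − rank(A − λI):
  rank(A − (-1)·I) = 1, so dim ker(A − (-1)·I) = n − 1 = 4

Summary:
  λ = -1: algebraic multiplicity = 5, geometric multiplicity = 4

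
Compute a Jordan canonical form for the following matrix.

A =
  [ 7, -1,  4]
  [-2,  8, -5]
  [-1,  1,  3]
J_3(6)

The characteristic polynomial is
  det(x·I − A) = x^3 - 18*x^2 + 108*x - 216 = (x - 6)^3

Eigenvalues and multiplicities (the geometric multiplicity of λ is n − rank(A − λI), which equals the number of Jordan blocks for λ):
  λ = 6: algebraic multiplicity = 3, geometric multiplicity = 1

Determining the block sizes for each eigenvalue:
  λ = 6: one block (gm = 1), so the single block has size am = 3 → block sizes [3]

Assembling the blocks gives a Jordan form
J =
  [6, 1, 0]
  [0, 6, 1]
  [0, 0, 6]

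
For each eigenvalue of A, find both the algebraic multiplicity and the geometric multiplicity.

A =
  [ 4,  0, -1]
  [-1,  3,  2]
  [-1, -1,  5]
λ = 4: alg = 3, geom = 1

Step 1 — factor the characteristic polynomial to read off the algebraic multiplicities:
  χ_A(x) = (x - 4)^3

Step 2 — compute geometric multiplicities via the rank-nullity identity g(λ) = n − rank(A − λI):
  rank(A − (4)·I) = 2, so dim ker(A − (4)·I) = n − 2 = 1

Summary:
  λ = 4: algebraic multiplicity = 3, geometric multiplicity = 1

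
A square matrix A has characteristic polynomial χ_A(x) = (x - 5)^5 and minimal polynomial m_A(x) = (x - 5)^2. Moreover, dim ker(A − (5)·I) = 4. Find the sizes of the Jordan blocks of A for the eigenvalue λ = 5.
Block sizes for λ = 5: [2, 1, 1, 1]

Step 1 — from the characteristic polynomial, algebraic multiplicity of λ = 5 is 5. From dim ker(A − (5)·I) = 4, there are exactly 4 Jordan blocks for λ = 5.
Step 2 — from the minimal polynomial, the factor (x − 5)^2 tells us the largest block for λ = 5 has size 2.
Step 3 — with total size 5, 4 blocks, and largest block 2, the block sizes (in nonincreasing order) are [2, 1, 1, 1].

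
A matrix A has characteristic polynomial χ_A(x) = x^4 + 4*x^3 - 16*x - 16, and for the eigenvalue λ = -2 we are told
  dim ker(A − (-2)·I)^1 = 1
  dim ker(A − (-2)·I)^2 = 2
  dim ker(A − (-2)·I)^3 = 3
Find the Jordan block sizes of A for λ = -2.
Block sizes for λ = -2: [3]

From the dimensions of kernels of powers, the number of Jordan blocks of size at least j is d_j − d_{j−1} where d_j = dim ker(N^j) (with d_0 = 0). Computing the differences gives [1, 1, 1].
The number of blocks of size exactly k is (#blocks of size ≥ k) − (#blocks of size ≥ k + 1), so the partition is: 1 block(s) of size 3.
In nonincreasing order the block sizes are [3].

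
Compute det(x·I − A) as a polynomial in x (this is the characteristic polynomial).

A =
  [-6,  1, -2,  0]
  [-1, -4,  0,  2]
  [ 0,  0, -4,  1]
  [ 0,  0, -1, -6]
x^4 + 20*x^3 + 150*x^2 + 500*x + 625

Expanding det(x·I − A) (e.g. by cofactor expansion or by noting that A is similar to its Jordan form J, which has the same characteristic polynomial as A) gives
  χ_A(x) = x^4 + 20*x^3 + 150*x^2 + 500*x + 625
which factors as (x + 5)^4. The eigenvalues (with algebraic multiplicities) are λ = -5 with multiplicity 4.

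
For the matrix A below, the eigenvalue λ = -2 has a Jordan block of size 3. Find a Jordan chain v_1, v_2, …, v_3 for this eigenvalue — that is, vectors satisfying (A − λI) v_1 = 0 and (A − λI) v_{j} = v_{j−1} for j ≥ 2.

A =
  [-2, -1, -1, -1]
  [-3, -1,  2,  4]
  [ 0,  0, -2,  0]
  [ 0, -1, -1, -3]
A Jordan chain for λ = -2 of length 3:
v_1 = (3, -3, 0, 3)ᵀ
v_2 = (0, -3, 0, 0)ᵀ
v_3 = (1, 0, 0, 0)ᵀ

Let N = A − (-2)·I. We want v_3 with N^3 v_3 = 0 but N^2 v_3 ≠ 0; then v_{j-1} := N · v_j for j = 3, …, 2.

Pick v_3 = (1, 0, 0, 0)ᵀ.
Then v_2 = N · v_3 = (0, -3, 0, 0)ᵀ.
Then v_1 = N · v_2 = (3, -3, 0, 3)ᵀ.

Sanity check: (A − (-2)·I) v_1 = (0, 0, 0, 0)ᵀ = 0. ✓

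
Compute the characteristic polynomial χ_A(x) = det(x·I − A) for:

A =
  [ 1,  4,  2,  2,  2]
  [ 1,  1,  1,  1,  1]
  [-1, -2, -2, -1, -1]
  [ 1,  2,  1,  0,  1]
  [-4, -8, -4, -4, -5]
x^5 + 5*x^4 + 10*x^3 + 10*x^2 + 5*x + 1

Expanding det(x·I − A) (e.g. by cofactor expansion or by noting that A is similar to its Jordan form J, which has the same characteristic polynomial as A) gives
  χ_A(x) = x^5 + 5*x^4 + 10*x^3 + 10*x^2 + 5*x + 1
which factors as (x + 1)^5. The eigenvalues (with algebraic multiplicities) are λ = -1 with multiplicity 5.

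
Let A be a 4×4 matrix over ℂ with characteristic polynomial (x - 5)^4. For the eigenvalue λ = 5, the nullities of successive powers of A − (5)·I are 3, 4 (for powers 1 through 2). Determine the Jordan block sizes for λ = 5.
Block sizes for λ = 5: [2, 1, 1]

From the dimensions of kernels of powers, the number of Jordan blocks of size at least j is d_j − d_{j−1} where d_j = dim ker(N^j) (with d_0 = 0). Computing the differences gives [3, 1].
The number of blocks of size exactly k is (#blocks of size ≥ k) − (#blocks of size ≥ k + 1), so the partition is: 2 block(s) of size 1, 1 block(s) of size 2.
In nonincreasing order the block sizes are [2, 1, 1].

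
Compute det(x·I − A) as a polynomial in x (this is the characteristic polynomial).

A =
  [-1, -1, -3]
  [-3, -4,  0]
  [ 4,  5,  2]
x^3 + 3*x^2 + 3*x + 1

Expanding det(x·I − A) (e.g. by cofactor expansion or by noting that A is similar to its Jordan form J, which has the same characteristic polynomial as A) gives
  χ_A(x) = x^3 + 3*x^2 + 3*x + 1
which factors as (x + 1)^3. The eigenvalues (with algebraic multiplicities) are λ = -1 with multiplicity 3.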